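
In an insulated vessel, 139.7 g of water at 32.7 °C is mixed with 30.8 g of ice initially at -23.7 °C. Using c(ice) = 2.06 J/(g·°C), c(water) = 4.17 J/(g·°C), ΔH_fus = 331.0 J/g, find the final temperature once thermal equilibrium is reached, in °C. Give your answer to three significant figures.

Heat to bring ice to 0 °C and melt it: q₁ = 30.8×2.06×23.7 + 30.8×331.0 = 11699 J
Heat the water can supply cooling to 0 °C: 139.7×4.17×32.7 = 19049.4 J > q₁, so all ice melts.
Energy balance: 139.7×4.17×(32.7 − T) = 11699 + 30.8×4.17×(T − 0)
582.549(32.7 − T) = 11699 + 128.436 T
19049.4 − 11699 = 710.985 T
T = 7350.4 / 710.985 = 10.34 °C

T_f = 10.3 °C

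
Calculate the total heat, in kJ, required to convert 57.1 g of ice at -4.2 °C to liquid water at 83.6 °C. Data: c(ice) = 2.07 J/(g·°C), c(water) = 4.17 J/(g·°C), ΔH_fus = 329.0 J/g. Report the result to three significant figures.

q1 (heat ice -4.2→0.0 °C): 57.1 × 2.07 × 4.2 = 496 J
q2 (melt at 0 °C): 57.1 × 329.0 = 18786 J
q3 (heat water 0.0→83.6 °C): 57.1 × 4.17 × 83.6 = 19906 J
Total: 496 + 18786 + 19906 = 39188 J = 39.2 kJ

q = 39.2 kJ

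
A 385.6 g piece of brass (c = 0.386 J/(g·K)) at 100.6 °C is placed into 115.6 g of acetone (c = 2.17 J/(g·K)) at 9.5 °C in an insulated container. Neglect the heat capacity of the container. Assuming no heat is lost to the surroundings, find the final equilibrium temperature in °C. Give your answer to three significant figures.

T_f = 43.4 °C

Heat lost by brass = heat gained by acetone.
(385.6)(0.386)(100.6 − T) = (115.6)(2.17)(T − 9.5)
148.8416 (100.6 − T) = 250.852 (T − 9.5)
14973 − 148.8416 T = 250.852 T − 2383.1
17356.1 = 399.6936 T
T = 43.42 °C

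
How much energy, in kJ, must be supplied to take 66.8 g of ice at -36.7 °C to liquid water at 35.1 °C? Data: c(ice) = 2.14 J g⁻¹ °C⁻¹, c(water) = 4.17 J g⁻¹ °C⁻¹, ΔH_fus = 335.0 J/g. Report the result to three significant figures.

q1 (heat ice -36.7→0.0 °C): 66.8 × 2.14 × 36.7 = 5246 J
q2 (melt at 0 °C): 66.8 × 335.0 = 22378 J
q3 (heat water 0.0→35.1 °C): 66.8 × 4.17 × 35.1 = 9777 J
Total: 5246 + 22378 + 9777 = 37401 J = 37.4 kJ

q = 37.4 kJ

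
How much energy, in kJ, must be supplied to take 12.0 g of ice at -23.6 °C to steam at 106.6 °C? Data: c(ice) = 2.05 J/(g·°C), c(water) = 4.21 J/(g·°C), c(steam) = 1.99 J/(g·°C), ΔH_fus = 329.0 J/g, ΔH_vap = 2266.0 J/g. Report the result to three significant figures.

q1 (heat ice -23.6→0.0 °C): 12.0 × 2.05 × 23.6 = 581 J
q2 (melt at 0 °C): 12.0 × 329.0 = 3948 J
q3 (heat water 0.0→100.0 °C): 12.0 × 4.21 × 100.0 = 5052 J
q4 (vaporize at 100 °C): 12.0 × 2266.0 = 27192 J
q5 (heat steam 100.0→106.6 °C): 12.0 × 1.99 × 6.6 = 158 J
Total: 581 + 3948 + 5052 + 27192 + 158 = 36931 J = 36.9 kJ

q = 36.9 kJ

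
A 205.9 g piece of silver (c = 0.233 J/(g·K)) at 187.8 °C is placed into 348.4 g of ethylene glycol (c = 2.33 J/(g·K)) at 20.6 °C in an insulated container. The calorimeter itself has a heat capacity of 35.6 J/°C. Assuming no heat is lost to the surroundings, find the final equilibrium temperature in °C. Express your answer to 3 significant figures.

T_f = 29.6 °C

Heat lost by silver = heat gained by ethylene glycol + calorimeter.
(205.9)(0.233)(187.8 − T) = [(348.4)(2.33) + 35.6](T − 20.6)
47.9747 (187.8 − T) = 847.372 (T − 20.6)
9009.6 − 47.9747 T = 847.372 T − 17456
26465.6 = 895.3467 T
T = 29.56 °C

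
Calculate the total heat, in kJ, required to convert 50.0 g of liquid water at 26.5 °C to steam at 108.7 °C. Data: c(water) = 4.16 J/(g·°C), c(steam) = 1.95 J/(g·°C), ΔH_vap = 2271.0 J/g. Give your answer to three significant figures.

q = 130 kJ

q1 (heat water 26.5→100.0 °C): 50.0 × 4.16 × 73.5 = 15288 J
q2 (vaporize at 100 °C): 50.0 × 2271.0 = 113550 J
q3 (heat steam 100.0→108.7 °C): 50.0 × 1.95 × 8.7 = 848 J
Total: 15288 + 113550 + 848 = 129686 J = 130 kJ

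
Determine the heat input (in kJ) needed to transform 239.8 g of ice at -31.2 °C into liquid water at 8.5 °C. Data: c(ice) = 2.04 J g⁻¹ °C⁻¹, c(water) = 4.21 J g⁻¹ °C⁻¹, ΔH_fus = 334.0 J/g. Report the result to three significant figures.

q = 104 kJ

q1 (heat ice -31.2→0.0 °C): 239.8 × 2.04 × 31.2 = 15263 J
q2 (melt at 0 °C): 239.8 × 334.0 = 80093 J
q3 (heat water 0.0→8.5 °C): 239.8 × 4.21 × 8.5 = 8581 J
Total: 15263 + 80093 + 8581 = 103937 J = 104 kJ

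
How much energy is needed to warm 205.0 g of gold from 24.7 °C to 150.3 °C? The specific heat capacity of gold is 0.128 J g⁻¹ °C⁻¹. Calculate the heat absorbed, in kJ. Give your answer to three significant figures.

q = 3.30 kJ

q = m c ΔT = 205.0 × 0.128 × (150.3 − 24.7)
q = 205.0 × 0.128 × 125.6 = 3296 J = 3.30 kJ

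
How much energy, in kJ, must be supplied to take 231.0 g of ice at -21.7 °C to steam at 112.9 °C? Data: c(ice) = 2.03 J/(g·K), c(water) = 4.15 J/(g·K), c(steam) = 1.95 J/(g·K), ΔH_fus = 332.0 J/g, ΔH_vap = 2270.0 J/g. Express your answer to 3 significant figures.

q1 (heat ice -21.7→0.0 °C): 231.0 × 2.03 × 21.7 = 10176 J
q2 (melt at 0 °C): 231.0 × 332.0 = 76692 J
q3 (heat water 0.0→100.0 °C): 231.0 × 4.15 × 100.0 = 95865 J
q4 (vaporize at 100 °C): 231.0 × 2270.0 = 524370 J
q5 (heat steam 100.0→112.9 °C): 231.0 × 1.95 × 12.9 = 5811 J
Total: 10176 + 76692 + 95865 + 524370 + 5811 = 712914 J = 713 kJ

q = 713 kJ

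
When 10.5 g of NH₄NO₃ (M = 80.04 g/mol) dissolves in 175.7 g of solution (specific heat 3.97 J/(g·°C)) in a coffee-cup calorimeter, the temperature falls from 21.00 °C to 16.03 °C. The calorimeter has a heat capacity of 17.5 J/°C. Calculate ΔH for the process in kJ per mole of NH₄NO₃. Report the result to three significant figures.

ΔH = 27.1 kJ/mol

|ΔT| = |16.03 − 21.00| = 4.97 °C
|q_surr| = (175.7 × 3.97 + 17.5) × 4.97 = 715.029 × 4.97 = 3554 J
n(NH₄NO₃) = 10.5 / 80.04 = 0.1312 mol
Temperature fell, so q_rxn = +|q_surr| = 3.554 kJ
ΔH = q_rxn / n = 27.09 kJ/mol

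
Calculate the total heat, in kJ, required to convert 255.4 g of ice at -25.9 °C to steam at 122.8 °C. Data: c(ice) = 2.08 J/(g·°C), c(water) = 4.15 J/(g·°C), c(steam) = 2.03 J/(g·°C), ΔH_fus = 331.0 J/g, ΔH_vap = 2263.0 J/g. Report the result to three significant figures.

q1 (heat ice -25.9→0.0 °C): 255.4 × 2.08 × 25.9 = 13759 J
q2 (melt at 0 °C): 255.4 × 331.0 = 84537 J
q3 (heat water 0.0→100.0 °C): 255.4 × 4.15 × 100.0 = 105991 J
q4 (vaporize at 100 °C): 255.4 × 2263.0 = 577970 J
q5 (heat steam 100.0→122.8 °C): 255.4 × 2.03 × 22.8 = 11821 J
Total: 13759 + 84537 + 105991 + 577970 + 11821 = 794078 J = 794 kJ

q = 794 kJ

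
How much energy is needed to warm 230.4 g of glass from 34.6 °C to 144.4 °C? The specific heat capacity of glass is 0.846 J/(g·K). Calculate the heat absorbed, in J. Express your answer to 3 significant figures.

q = 21400 J

q = m c ΔT = 230.4 × 0.846 × (144.4 − 34.6)
q = 230.4 × 0.846 × 109.8 = 21400 J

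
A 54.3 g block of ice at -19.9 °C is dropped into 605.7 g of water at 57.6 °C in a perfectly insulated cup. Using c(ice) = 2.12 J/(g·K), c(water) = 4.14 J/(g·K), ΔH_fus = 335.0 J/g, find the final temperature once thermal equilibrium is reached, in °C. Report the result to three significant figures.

Heat to bring ice to 0 °C and melt it: q₁ = 54.3×2.12×19.9 + 54.3×335.0 = 20481 J
Heat the water can supply cooling to 0 °C: 605.7×4.14×57.6 = 144438 J > q₁, so all ice melts.
Energy balance: 605.7×4.14×(57.6 − T) = 20481 + 54.3×4.14×(T − 0)
2507.598(57.6 − T) = 20481 + 224.802 T
144438 − 20481 = 2732.400 T
T = 123957 / 2732.400 = 45.37 °C

T_f = 45.4 °C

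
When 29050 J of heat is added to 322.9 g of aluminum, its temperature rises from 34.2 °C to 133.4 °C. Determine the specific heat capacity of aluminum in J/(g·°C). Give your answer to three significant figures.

c = 0.907 J/(g·°C)

c = q / (m ΔT) = 29050 / (322.9 × 99.2)
c = 29050 / 32031.68 = 0.907 J/(g·°C)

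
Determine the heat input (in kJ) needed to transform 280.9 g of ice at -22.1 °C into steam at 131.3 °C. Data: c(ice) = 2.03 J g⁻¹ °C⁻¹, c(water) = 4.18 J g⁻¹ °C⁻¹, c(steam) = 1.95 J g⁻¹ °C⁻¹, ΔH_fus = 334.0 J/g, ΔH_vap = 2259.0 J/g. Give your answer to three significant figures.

q1 (heat ice -22.1→0.0 °C): 280.9 × 2.03 × 22.1 = 12602 J
q2 (melt at 0 °C): 280.9 × 334.0 = 93821 J
q3 (heat water 0.0→100.0 °C): 280.9 × 4.18 × 100.0 = 117416 J
q4 (vaporize at 100 °C): 280.9 × 2259.0 = 634553 J
q5 (heat steam 100.0→131.3 °C): 280.9 × 1.95 × 31.3 = 17145 J
Total: 12602 + 93821 + 117416 + 634553 + 17145 = 875537 J = 876 kJ

q = 876 kJ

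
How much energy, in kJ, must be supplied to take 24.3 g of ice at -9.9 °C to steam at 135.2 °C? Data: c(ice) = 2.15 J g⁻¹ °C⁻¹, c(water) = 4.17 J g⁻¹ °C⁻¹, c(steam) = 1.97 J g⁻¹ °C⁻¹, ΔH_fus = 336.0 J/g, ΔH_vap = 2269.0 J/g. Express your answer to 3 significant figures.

q = 75.6 kJ

q1 (heat ice -9.9→0.0 °C): 24.3 × 2.15 × 9.9 = 517 J
q2 (melt at 0 °C): 24.3 × 336.0 = 8165 J
q3 (heat water 0.0→100.0 °C): 24.3 × 4.17 × 100.0 = 10133 J
q4 (vaporize at 100 °C): 24.3 × 2269.0 = 55137 J
q5 (heat steam 100.0→135.2 °C): 24.3 × 1.97 × 35.2 = 1685 J
Total: 517 + 8165 + 10133 + 55137 + 1685 = 75637 J = 75.6 kJ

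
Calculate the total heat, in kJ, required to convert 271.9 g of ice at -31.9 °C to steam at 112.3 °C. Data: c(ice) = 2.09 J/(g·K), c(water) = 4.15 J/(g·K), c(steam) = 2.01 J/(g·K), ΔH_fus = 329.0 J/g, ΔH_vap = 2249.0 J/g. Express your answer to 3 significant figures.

q1 (heat ice -31.9→0.0 °C): 271.9 × 2.09 × 31.9 = 18128 J
q2 (melt at 0 °C): 271.9 × 329.0 = 89455 J
q3 (heat water 0.0→100.0 °C): 271.9 × 4.15 × 100.0 = 112839 J
q4 (vaporize at 100 °C): 271.9 × 2249.0 = 611503 J
q5 (heat steam 100.0→112.3 °C): 271.9 × 2.01 × 12.3 = 6722 J
Total: 18128 + 89455 + 112839 + 611503 + 6722 = 838647 J = 839 kJ

q = 839 kJ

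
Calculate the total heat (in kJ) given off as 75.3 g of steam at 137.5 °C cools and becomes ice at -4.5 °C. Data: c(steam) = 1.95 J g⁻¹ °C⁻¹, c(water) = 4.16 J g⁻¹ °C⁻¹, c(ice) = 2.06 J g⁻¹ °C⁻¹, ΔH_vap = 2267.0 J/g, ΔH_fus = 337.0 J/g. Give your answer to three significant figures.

q = 234 kJ

q1 (cool steam 137.5→100 °C): 75.3 × 1.95 × 37.5 = 5506 J
q2 (condense at 100 °C): 75.3 × 2267.0 = 170705 J
q3 (cool water 100→0 °C): 75.3 × 4.16 × 100.0 = 31325 J
q4 (freeze at 0 °C): 75.3 × 337.0 = 25376 J
q5 (cool ice 0→-4.5 °C): 75.3 × 2.06 × 4.5 = 698 J
Total: 5506 + 170705 + 31325 + 25376 + 698 = 233610 J = 234 kJ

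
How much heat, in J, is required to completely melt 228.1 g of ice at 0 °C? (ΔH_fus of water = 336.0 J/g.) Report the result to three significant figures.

q = 76600 J

q = m × ΔH_fus = 228.1 × 336.0 = 76640 J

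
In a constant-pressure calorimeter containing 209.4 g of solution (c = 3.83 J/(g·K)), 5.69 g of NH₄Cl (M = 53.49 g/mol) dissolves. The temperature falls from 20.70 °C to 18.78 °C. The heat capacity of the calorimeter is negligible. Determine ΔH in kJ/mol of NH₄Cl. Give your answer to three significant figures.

|ΔT| = |18.78 − 20.70| = 1.92 °C
|q_surr| = (209.4 × 3.83) × 1.92 = 802.002 × 1.92 = 1540 J
n(NH₄Cl) = 5.69 / 53.49 = 0.1064 mol
Temperature fell, so q_rxn = +|q_surr| = 1.540 kJ
ΔH = q_rxn / n = 14.47 kJ/mol

ΔH = 14.5 kJ/mol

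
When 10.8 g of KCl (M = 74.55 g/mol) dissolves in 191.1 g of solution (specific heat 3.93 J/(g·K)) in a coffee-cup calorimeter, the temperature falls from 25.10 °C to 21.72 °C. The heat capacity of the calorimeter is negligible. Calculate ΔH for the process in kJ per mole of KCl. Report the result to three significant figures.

|ΔT| = |21.72 − 25.10| = 3.38 °C
|q_surr| = (191.1 × 3.93) × 3.38 = 751.023 × 3.38 = 2538 J
n(KCl) = 10.8 / 74.55 = 0.1449 mol
Temperature fell, so q_rxn = +|q_surr| = 2.538 kJ
ΔH = q_rxn / n = 17.52 kJ/mol

ΔH = 17.5 kJ/mol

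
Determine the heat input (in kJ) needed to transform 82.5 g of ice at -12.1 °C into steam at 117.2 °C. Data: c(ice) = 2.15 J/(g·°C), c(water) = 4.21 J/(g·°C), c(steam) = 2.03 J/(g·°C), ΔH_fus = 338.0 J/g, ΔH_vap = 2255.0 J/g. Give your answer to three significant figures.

q1 (heat ice -12.1→0.0 °C): 82.5 × 2.15 × 12.1 = 2146 J
q2 (melt at 0 °C): 82.5 × 338.0 = 27885 J
q3 (heat water 0.0→100.0 °C): 82.5 × 4.21 × 100.0 = 34733 J
q4 (vaporize at 100 °C): 82.5 × 2255.0 = 186038 J
q5 (heat steam 100.0→117.2 °C): 82.5 × 2.03 × 17.2 = 2881 J
Total: 2146 + 27885 + 34733 + 186038 + 2881 = 253683 J = 254 kJ

q = 254 kJ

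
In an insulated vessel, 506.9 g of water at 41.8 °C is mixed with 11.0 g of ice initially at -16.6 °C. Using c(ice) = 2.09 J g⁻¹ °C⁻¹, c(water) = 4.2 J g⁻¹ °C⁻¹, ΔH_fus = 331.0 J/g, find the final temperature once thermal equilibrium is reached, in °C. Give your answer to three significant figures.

Heat to bring ice to 0 °C and melt it: q₁ = 11.0×2.09×16.6 + 11.0×331.0 = 4022.6 J
Heat the water can supply cooling to 0 °C: 506.9×4.2×41.8 = 88991.4 J > q₁, so all ice melts.
Energy balance: 506.9×4.2×(41.8 − T) = 4022.6 + 11.0×4.2×(T − 0)
2128.98(41.8 − T) = 4022.6 + 46.2 T
88991.4 − 4022.6 = 2175.18 T
T = 84968.8 / 2175.18 = 39.06 °C

T_f = 39.1 °C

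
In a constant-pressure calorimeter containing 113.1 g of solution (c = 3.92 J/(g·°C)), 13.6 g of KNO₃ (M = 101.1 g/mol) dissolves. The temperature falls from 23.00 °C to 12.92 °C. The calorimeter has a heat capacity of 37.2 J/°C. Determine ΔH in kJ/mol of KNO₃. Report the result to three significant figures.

ΔH = 36.0 kJ/mol

|ΔT| = |12.92 − 23.00| = 10.08 °C
|q_surr| = (113.1 × 3.92 + 37.2) × 10.08 = 480.552 × 10.08 = 4844 J
n(KNO₃) = 13.6 / 101.1 = 0.1345 mol
Temperature fell, so q_rxn = +|q_surr| = 4.844 kJ
ΔH = q_rxn / n = 36.01 kJ/mol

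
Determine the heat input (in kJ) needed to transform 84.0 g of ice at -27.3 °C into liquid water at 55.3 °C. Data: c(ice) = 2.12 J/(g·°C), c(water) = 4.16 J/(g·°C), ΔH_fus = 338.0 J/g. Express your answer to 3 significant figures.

q1 (heat ice -27.3→0.0 °C): 84.0 × 2.12 × 27.3 = 4862 J
q2 (melt at 0 °C): 84.0 × 338.0 = 28392 J
q3 (heat water 0.0→55.3 °C): 84.0 × 4.16 × 55.3 = 19324 J
Total: 4862 + 28392 + 19324 = 52578 J = 52.6 kJ

q = 52.6 kJ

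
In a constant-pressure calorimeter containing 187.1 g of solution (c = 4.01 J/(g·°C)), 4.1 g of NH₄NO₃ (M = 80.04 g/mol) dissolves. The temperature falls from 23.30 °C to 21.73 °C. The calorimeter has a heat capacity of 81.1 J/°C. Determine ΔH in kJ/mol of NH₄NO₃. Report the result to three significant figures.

|ΔT| = |21.73 − 23.30| = 1.57 °C
|q_surr| = (187.1 × 4.01 + 81.1) × 1.57 = 831.371 × 1.57 = 1305 J
n(NH₄NO₃) = 4.1 / 80.04 = 0.05122 mol
Temperature fell, so q_rxn = +|q_surr| = 1.305 kJ
ΔH = q_rxn / n = 25.48 kJ/mol

ΔH = 25.5 kJ/mol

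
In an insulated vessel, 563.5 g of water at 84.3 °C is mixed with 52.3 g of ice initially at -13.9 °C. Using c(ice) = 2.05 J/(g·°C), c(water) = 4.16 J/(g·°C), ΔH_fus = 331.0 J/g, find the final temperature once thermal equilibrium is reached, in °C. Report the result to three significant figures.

Heat to bring ice to 0 °C and melt it: q₁ = 52.3×2.05×13.9 + 52.3×331.0 = 18802 J
Heat the water can supply cooling to 0 °C: 563.5×4.16×84.3 = 197613 J > q₁, so all ice melts.
Energy balance: 563.5×4.16×(84.3 − T) = 18802 + 52.3×4.16×(T − 0)
2344.16(84.3 − T) = 18802 + 217.568 T
197613 − 18802 = 2561.728 T
T = 178811 / 2561.728 = 69.80 °C

T_f = 69.8 °C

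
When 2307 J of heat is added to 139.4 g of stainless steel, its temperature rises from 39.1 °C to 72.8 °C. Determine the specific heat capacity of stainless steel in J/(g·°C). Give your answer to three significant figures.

c = 0.491 J/(g·°C)

c = q / (m ΔT) = 2307 / (139.4 × 33.7)
c = 2307 / 4697.78 = 0.491 J/(g·°C)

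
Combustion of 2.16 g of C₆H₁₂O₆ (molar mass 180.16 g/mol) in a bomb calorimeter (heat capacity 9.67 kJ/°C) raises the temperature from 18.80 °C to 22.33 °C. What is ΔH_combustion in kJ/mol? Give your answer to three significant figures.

ΔH = -2850 kJ/mol

ΔT = 22.33 − 18.80 = 3.53 °C
q_cal = C_cal × ΔT = 9.67 × 3.53 = 34.1351 kJ
n = 2.16 / 180.16 = 0.01199 mol
q_rxn = −q_cal = -34.1351 kJ
ΔH = -34.1351 / 0.01199 = -2847 kJ/mol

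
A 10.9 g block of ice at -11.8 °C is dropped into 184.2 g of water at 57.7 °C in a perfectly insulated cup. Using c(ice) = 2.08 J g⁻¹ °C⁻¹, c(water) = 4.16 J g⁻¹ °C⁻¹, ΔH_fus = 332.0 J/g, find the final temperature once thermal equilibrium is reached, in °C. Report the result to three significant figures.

Heat to bring ice to 0 °C and melt it: q₁ = 10.9×2.08×11.8 + 10.9×332.0 = 3886.3 J
Heat the water can supply cooling to 0 °C: 184.2×4.16×57.7 = 44213.9 J > q₁, so all ice melts.
Energy balance: 184.2×4.16×(57.7 − T) = 3886.3 + 10.9×4.16×(T − 0)
766.272(57.7 − T) = 3886.3 + 45.344 T
44213.9 − 3886.3 = 811.616 T
T = 40327.6 / 811.616 = 49.69 °C

T_f = 49.7 °C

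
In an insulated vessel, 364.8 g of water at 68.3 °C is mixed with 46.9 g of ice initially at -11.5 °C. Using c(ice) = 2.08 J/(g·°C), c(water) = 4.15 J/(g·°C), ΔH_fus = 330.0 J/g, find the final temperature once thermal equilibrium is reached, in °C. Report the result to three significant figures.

Heat to bring ice to 0 °C and melt it: q₁ = 46.9×2.08×11.5 + 46.9×330.0 = 16599 J
Heat the water can supply cooling to 0 °C: 364.8×4.15×68.3 = 103401 J > q₁, so all ice melts.
Energy balance: 364.8×4.15×(68.3 − T) = 16599 + 46.9×4.15×(T − 0)
1513.92(68.3 − T) = 16599 + 194.635 T
103401 − 16599 = 1708.555 T
T = 86802 / 1708.555 = 50.80 °C

T_f = 50.8 °C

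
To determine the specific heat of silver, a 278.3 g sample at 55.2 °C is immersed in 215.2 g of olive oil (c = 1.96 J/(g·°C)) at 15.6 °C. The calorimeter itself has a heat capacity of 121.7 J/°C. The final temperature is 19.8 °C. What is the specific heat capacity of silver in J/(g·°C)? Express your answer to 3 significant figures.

q_gained = (215.2 × 1.96 + 121.7) × (19.8 − 15.6) = 2283 J
q_lost = 278.3 × c × (55.2 − 19.8) = 9851.82 c
Set equal: c = 2283 / 9851.82 = 0.232 J/(g·°C)

c = 0.232 J/(g·°C)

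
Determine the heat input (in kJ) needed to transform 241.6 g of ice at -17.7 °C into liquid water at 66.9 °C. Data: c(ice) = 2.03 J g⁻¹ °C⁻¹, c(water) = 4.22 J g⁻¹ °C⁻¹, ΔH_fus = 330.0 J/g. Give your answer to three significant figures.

q1 (heat ice -17.7→0.0 °C): 241.6 × 2.03 × 17.7 = 8681 J
q2 (melt at 0 °C): 241.6 × 330.0 = 79728 J
q3 (heat water 0.0→66.9 °C): 241.6 × 4.22 × 66.9 = 68208 J
Total: 8681 + 79728 + 68208 = 156617 J = 157 kJ

q = 157 kJ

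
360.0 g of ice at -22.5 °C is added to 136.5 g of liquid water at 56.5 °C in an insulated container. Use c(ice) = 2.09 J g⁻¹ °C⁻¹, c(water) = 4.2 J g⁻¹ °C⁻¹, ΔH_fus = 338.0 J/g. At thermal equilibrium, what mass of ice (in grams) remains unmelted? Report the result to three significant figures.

m_ice remaining = 314 g

Heat to warm all ice to 0 °C: 360.0×2.09×22.5 = 16929 J
Heat released by water cooling to 0 °C: 136.5×4.2×56.5 = 32391 J
32391 J < 16929 + 360.0×338.0 = 138609 J, so not all ice melts; final T = 0 °C.
Heat left for melting: 32391 − 16929 = 15462 J
Mass melted = 15462 / 338.0 = 45.75 g
Ice remaining = 360.0 − 45.75 = 314.25 g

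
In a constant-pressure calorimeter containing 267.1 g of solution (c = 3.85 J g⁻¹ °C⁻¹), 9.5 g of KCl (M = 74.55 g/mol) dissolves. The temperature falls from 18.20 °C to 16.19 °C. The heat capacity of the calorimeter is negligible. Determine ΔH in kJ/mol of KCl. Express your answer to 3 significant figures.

ΔH = 16.2 kJ/mol

|ΔT| = |16.19 − 18.20| = 2.01 °C
|q_surr| = (267.1 × 3.85) × 2.01 = 1028.335 × 2.01 = 2067 J
n(KCl) = 9.5 / 74.55 = 0.1274 mol
Temperature fell, so q_rxn = +|q_surr| = 2.067 kJ
ΔH = q_rxn / n = 16.22 kJ/mol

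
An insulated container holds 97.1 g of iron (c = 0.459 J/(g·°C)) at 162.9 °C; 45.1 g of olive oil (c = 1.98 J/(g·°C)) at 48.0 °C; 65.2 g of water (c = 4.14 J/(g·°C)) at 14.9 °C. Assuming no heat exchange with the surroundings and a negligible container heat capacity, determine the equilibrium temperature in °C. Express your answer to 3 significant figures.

T_f = 38.6 °C

Σ mᵢcᵢ(T − Tᵢ) = 0  ⇒  T = Σ mᵢcᵢTᵢ / Σ mᵢcᵢ
Σ mᵢcᵢ = 97.1×0.459 + 45.1×1.98 + 65.2×4.14 = 403.7949
Σ mᵢcᵢTᵢ = 44.5689×162.9 + 89.298×48.0 + 269.928×14.9 = 15569
T = 15569 / 403.7949 = 38.56 °C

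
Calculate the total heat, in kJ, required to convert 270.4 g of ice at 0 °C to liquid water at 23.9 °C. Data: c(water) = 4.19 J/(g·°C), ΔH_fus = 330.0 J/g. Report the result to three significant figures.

q = 116 kJ

q1 (melt at 0 °C): 270.4 × 330.0 = 89232 J
q2 (heat water 0.0→23.9 °C): 270.4 × 4.19 × 23.9 = 27078 J
Total: 89232 + 27078 = 116310 J = 116 kJ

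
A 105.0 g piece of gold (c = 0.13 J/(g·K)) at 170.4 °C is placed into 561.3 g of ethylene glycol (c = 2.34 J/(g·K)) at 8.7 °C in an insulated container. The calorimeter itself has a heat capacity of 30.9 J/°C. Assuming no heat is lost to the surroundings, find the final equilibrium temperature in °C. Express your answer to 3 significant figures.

T_f = 10.3 °C

Heat lost by gold = heat gained by ethylene glycol + calorimeter.
(105.0)(0.13)(170.4 − T) = [(561.3)(2.34) + 30.9](T − 8.7)
13.65 (170.4 − T) = 1344.342 (T − 8.7)
2326.0 − 13.65 T = 1344.342 T − 11696
14022.0 = 1357.992 T
T = 10.33 °C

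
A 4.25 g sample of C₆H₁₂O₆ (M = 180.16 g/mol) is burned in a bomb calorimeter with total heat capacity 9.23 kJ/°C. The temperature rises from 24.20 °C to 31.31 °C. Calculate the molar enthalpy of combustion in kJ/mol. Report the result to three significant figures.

ΔH = -2780 kJ/mol

ΔT = 31.31 − 24.20 = 7.11 °C
q_cal = C_cal × ΔT = 9.23 × 7.11 = 65.6253 kJ
n = 4.25 / 180.16 = 0.02359 mol
q_rxn = −q_cal = -65.6253 kJ
ΔH = -65.6253 / 0.02359 = -2782 kJ/mol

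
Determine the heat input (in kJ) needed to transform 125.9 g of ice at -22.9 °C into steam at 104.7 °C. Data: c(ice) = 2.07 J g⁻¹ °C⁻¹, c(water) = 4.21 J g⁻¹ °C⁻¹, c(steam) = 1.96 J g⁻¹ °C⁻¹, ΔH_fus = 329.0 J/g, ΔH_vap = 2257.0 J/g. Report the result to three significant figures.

q = 386 kJ

q1 (heat ice -22.9→0.0 °C): 125.9 × 2.07 × 22.9 = 5968 J
q2 (melt at 0 °C): 125.9 × 329.0 = 41421 J
q3 (heat water 0.0→100.0 °C): 125.9 × 4.21 × 100.0 = 53004 J
q4 (vaporize at 100 °C): 125.9 × 2257.0 = 284156 J
q5 (heat steam 100.0→104.7 °C): 125.9 × 1.96 × 4.7 = 1160 J
Total: 5968 + 41421 + 53004 + 284156 + 1160 = 385709 J = 386 kJ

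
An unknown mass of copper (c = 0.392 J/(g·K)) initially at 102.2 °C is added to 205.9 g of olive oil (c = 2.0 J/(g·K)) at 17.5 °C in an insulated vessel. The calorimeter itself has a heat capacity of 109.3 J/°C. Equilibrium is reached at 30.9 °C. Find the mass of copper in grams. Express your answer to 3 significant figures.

m = 250 g

q_gained = (205.9 × 2.0 + 109.3) × (30.9 − 17.5) = 6983 J
q_lost = m × 0.392 × (102.2 − 30.9) = 27.9496 m
m = 6983 / 27.9496 = 250 g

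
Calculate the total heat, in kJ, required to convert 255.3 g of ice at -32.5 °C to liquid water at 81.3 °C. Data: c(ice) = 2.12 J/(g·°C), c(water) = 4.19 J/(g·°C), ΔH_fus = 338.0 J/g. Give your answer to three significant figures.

q1 (heat ice -32.5→0.0 °C): 255.3 × 2.12 × 32.5 = 17590 J
q2 (melt at 0 °C): 255.3 × 338.0 = 86291 J
q3 (heat water 0.0→81.3 °C): 255.3 × 4.19 × 81.3 = 86967 J
Total: 17590 + 86291 + 86967 = 190848 J = 191 kJ

q = 191 kJ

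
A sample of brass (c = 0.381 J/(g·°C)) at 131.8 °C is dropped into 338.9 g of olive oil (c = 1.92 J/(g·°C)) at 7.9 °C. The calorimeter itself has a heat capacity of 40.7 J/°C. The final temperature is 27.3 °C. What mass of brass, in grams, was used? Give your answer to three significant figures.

m = 337 g

q_gained = (338.9 × 1.92 + 40.7) × (27.3 − 7.9) = 13410 J
q_lost = m × 0.381 × (131.8 − 27.3) = 39.8145 m
m = 13410 / 39.8145 = 337 g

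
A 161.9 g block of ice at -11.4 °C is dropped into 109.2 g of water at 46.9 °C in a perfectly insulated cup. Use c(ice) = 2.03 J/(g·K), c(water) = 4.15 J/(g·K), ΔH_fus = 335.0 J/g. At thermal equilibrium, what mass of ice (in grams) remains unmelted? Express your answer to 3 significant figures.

m_ice remaining = 110 g

Heat to warm all ice to 0 °C: 161.9×2.03×11.4 = 3746.7 J
Heat released by water cooling to 0 °C: 109.2×4.15×46.9 = 21254 J
21254 J < 3746.7 + 161.9×335.0 = 57983.2 J, so not all ice melts; final T = 0 °C.
Heat left for melting: 21254 − 3746.7 = 17507.3 J
Mass melted = 17507.3 / 335.0 = 52.26 g
Ice remaining = 161.9 − 52.26 = 109.64 g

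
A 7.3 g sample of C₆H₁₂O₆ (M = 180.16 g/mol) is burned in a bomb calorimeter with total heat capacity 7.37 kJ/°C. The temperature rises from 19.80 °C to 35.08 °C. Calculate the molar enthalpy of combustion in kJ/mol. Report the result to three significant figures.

ΔH = -2780 kJ/mol

ΔT = 35.08 − 19.80 = 15.28 °C
q_cal = C_cal × ΔT = 7.37 × 15.28 = 112.6136 kJ
n = 7.3 / 180.16 = 0.04052 mol
q_rxn = −q_cal = -112.6136 kJ
ΔH = -112.6136 / 0.04052 = -2779 kJ/mol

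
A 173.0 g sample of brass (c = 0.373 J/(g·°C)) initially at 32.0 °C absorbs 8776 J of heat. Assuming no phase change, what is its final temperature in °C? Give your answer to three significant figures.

ΔT = q / (m c) = 8776 / (173.0 × 0.373) = 136.0 °C
T_f = 32.0 + 136.0 = 168.0 °C

T_f = 168 °C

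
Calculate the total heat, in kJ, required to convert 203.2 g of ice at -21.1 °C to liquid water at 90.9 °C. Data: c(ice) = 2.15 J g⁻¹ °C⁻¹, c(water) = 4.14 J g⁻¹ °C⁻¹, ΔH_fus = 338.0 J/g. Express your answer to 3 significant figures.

q1 (heat ice -21.1→0.0 °C): 203.2 × 2.15 × 21.1 = 9218 J
q2 (melt at 0 °C): 203.2 × 338.0 = 68682 J
q3 (heat water 0.0→90.9 °C): 203.2 × 4.14 × 90.9 = 76469 J
Total: 9218 + 68682 + 76469 = 154369 J = 154 kJ

q = 154 kJ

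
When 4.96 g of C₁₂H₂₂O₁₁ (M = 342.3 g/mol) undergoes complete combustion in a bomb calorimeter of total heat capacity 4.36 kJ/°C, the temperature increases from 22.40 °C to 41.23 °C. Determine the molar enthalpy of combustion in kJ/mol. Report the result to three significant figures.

ΔT = 41.23 − 22.40 = 18.83 °C
q_cal = C_cal × ΔT = 4.36 × 18.83 = 82.0988 kJ
n = 4.96 / 342.3 = 0.01449 mol
q_rxn = −q_cal = -82.0988 kJ
ΔH = -82.0988 / 0.01449 = -5666 kJ/mol

ΔH = -5670 kJ/mol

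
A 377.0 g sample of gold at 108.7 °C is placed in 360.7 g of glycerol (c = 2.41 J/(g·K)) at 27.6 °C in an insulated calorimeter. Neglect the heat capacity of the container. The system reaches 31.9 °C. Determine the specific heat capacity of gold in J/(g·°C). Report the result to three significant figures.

q_gained = (360.7 × 2.41) × (31.9 − 27.6) = 3738 J
q_lost = 377.0 × c × (108.7 − 31.9) = 28953.6 c
Set equal: c = 3738 / 28953.6 = 0.129 J/(g·°C)

c = 0.129 J/(g·°C)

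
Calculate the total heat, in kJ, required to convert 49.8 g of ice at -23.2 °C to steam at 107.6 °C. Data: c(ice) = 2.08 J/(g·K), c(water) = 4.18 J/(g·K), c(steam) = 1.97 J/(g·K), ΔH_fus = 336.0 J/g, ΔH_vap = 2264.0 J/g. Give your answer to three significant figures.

q1 (heat ice -23.2→0.0 °C): 49.8 × 2.08 × 23.2 = 2403 J
q2 (melt at 0 °C): 49.8 × 336.0 = 16733 J
q3 (heat water 0.0→100.0 °C): 49.8 × 4.18 × 100.0 = 20816 J
q4 (vaporize at 100 °C): 49.8 × 2264.0 = 112747 J
q5 (heat steam 100.0→107.6 °C): 49.8 × 1.97 × 7.6 = 746 J
Total: 2403 + 16733 + 20816 + 112747 + 746 = 153445 J = 153 kJ

q = 153 kJ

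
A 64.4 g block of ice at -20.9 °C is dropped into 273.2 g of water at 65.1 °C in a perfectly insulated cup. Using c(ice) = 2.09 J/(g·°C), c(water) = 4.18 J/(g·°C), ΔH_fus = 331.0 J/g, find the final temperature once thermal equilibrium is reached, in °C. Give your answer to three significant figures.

Heat to bring ice to 0 °C and melt it: q₁ = 64.4×2.09×20.9 + 64.4×331.0 = 24129 J
Heat the water can supply cooling to 0 °C: 273.2×4.18×65.1 = 74342.6 J > q₁, so all ice melts.
Energy balance: 273.2×4.18×(65.1 − T) = 24129 + 64.4×4.18×(T − 0)
1141.976(65.1 − T) = 24129 + 269.192 T
74342.6 − 24129 = 1411.168 T
T = 50213.6 / 1411.168 = 35.58 °C

T_f = 35.6 °C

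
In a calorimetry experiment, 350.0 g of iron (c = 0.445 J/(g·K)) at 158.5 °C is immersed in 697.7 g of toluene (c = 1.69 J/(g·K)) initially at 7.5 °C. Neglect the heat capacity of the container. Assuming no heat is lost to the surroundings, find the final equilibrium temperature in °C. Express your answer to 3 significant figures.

T_f = 25.1 °C

Heat lost by iron = heat gained by toluene.
(350.0)(0.445)(158.5 − T) = (697.7)(1.69)(T − 7.5)
155.75 (158.5 − T) = 1179.113 (T − 7.5)
24686 − 155.75 T = 1179.113 T − 8843.3
33529.3 = 1334.863 T
T = 25.12 °C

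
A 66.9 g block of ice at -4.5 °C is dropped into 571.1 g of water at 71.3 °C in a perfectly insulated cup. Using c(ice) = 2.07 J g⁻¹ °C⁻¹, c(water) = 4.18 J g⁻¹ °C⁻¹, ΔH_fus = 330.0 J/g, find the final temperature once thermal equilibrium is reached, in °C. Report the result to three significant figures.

T_f = 55.3 °C

Heat to bring ice to 0 °C and melt it: q₁ = 66.9×2.07×4.5 + 66.9×330.0 = 22700 J
Heat the water can supply cooling to 0 °C: 571.1×4.18×71.3 = 170207 J > q₁, so all ice melts.
Energy balance: 571.1×4.18×(71.3 − T) = 22700 + 66.9×4.18×(T − 0)
2387.198(71.3 − T) = 22700 + 279.642 T
170207 − 22700 = 2666.840 T
T = 147507 / 2666.840 = 55.31 °C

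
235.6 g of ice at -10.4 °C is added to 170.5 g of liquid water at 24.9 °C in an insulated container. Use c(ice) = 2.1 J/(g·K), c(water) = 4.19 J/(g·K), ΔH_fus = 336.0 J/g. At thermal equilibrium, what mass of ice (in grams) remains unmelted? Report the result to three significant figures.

Heat to warm all ice to 0 °C: 235.6×2.1×10.4 = 5145.5 J
Heat released by water cooling to 0 °C: 170.5×4.19×24.9 = 17788 J
17788 J < 5145.5 + 235.6×336.0 = 84307.1 J, so not all ice melts; final T = 0 °C.
Heat left for melting: 17788 − 5145.5 = 12642.5 J
Mass melted = 12642.5 / 336.0 = 37.63 g
Ice remaining = 235.6 − 37.63 = 197.97 g

m_ice remaining = 198 g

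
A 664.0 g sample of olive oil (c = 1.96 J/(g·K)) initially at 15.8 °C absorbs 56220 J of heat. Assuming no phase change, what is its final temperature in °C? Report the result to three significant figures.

T_f = 59.0 °C

ΔT = q / (m c) = 56220 / (664.0 × 1.96) = 43.20 °C
T_f = 15.8 + 43.20 = 59.00 °C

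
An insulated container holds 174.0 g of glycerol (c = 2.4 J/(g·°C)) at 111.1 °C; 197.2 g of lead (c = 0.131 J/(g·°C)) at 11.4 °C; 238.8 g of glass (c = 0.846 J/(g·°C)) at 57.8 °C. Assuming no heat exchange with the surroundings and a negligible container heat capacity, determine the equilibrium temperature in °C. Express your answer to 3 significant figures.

Σ mᵢcᵢ(T − Tᵢ) = 0  ⇒  T = Σ mᵢcᵢTᵢ / Σ mᵢcᵢ
Σ mᵢcᵢ = 174.0×2.4 + 197.2×0.131 + 238.8×0.846 = 645.4580
Σ mᵢcᵢTᵢ = 417.6×111.1 + 25.8332×11.4 + 202.0248×57.8 = 58367
T = 58367 / 645.4580 = 90.43 °C

T_f = 90.4 °C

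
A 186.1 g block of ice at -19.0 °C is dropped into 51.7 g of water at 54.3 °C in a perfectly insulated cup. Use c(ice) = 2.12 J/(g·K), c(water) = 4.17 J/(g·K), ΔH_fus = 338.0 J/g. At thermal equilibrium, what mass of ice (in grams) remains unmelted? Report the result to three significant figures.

Heat to warm all ice to 0 °C: 186.1×2.12×19.0 = 7496.1 J
Heat released by water cooling to 0 °C: 51.7×4.17×54.3 = 11706 J
11706 J < 7496.1 + 186.1×338.0 = 70397.9 J, so not all ice melts; final T = 0 °C.
Heat left for melting: 11706 − 7496.1 = 4209.9 J
Mass melted = 4209.9 / 338.0 = 12.46 g
Ice remaining = 186.1 − 12.46 = 173.64 g

m_ice remaining = 174 g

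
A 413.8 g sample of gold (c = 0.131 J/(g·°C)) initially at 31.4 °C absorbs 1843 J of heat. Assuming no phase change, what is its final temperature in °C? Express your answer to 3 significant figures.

ΔT = q / (m c) = 1843 / (413.8 × 0.131) = 34.00 °C
T_f = 31.4 + 34.00 = 65.40 °C

T_f = 65.4 °C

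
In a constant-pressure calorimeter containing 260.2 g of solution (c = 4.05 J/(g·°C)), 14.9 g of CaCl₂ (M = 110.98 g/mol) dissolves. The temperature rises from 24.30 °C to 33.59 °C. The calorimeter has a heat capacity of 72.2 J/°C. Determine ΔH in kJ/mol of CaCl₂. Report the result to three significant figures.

ΔH = -77.9 kJ/mol

|ΔT| = |33.59 − 24.30| = 9.29 °C
|q_surr| = (260.2 × 4.05 + 72.2) × 9.29 = 1126.01 × 9.29 = 10460 J
n(CaCl₂) = 14.9 / 110.98 = 0.1343 mol
Temperature rose, so q_rxn = −|q_surr| = -10.46 kJ
ΔH = q_rxn / n = -77.89 kJ/mol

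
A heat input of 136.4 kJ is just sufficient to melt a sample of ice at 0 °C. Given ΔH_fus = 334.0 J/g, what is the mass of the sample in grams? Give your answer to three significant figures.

m = 408 g

m = q / ΔH_fus = 136400 J / 334.0 J/g = 408 g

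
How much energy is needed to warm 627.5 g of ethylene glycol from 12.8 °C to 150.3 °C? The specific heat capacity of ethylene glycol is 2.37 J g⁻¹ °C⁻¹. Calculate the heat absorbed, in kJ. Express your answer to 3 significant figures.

q = 204 kJ

q = m c ΔT = 627.5 × 2.37 × (150.3 − 12.8)
q = 627.5 × 2.37 × 137.5 = 204490 J = 204 kJ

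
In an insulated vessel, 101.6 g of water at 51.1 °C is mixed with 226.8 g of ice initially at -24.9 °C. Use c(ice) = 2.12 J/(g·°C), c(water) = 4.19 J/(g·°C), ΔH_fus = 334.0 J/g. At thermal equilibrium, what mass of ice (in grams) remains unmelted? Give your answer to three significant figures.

Heat to warm all ice to 0 °C: 226.8×2.12×24.9 = 11972 J
Heat released by water cooling to 0 °C: 101.6×4.19×51.1 = 21753 J
21753 J < 11972 + 226.8×334.0 = 87723.2 J, so not all ice melts; final T = 0 °C.
Heat left for melting: 21753 − 11972 = 9781 J
Mass melted = 9781 / 334.0 = 29.28 g
Ice remaining = 226.8 − 29.28 = 197.52 g

m_ice remaining = 198 g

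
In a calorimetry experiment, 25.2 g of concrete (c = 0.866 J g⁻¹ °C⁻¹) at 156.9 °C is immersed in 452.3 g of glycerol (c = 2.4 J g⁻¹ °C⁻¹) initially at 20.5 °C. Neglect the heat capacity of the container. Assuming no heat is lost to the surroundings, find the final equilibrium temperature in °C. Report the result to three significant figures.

Heat lost by concrete = heat gained by glycerol.
(25.2)(0.866)(156.9 − T) = (452.3)(2.4)(T − 20.5)
21.8232 (156.9 − T) = 1085.52 (T − 20.5)
3424.1 − 21.8232 T = 1085.52 T − 22253
25677.1 = 1107.3432 T
T = 23.19 °C

T_f = 23.2 °C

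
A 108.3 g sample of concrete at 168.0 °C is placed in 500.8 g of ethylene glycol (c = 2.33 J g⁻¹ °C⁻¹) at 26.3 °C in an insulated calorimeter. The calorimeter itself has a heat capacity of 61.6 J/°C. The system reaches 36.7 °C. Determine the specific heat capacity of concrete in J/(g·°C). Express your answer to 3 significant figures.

c = 0.898 J/(g·°C)

q_gained = (500.8 × 2.33 + 61.6) × (36.7 − 26.3) = 12776 J
q_lost = 108.3 × c × (168.0 − 36.7) = 14219.79 c
Set equal: c = 12776 / 14219.79 = 0.898 J/(g·°C)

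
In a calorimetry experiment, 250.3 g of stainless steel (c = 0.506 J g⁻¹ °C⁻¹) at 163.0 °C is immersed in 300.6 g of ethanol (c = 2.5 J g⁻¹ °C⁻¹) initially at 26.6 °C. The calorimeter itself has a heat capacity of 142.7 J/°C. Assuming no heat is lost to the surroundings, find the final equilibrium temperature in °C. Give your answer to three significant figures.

T_f = 43.5 °C

Heat lost by stainless steel = heat gained by ethanol + calorimeter.
(250.3)(0.506)(163.0 − T) = [(300.6)(2.5) + 142.7](T − 26.6)
126.6518 (163.0 − T) = 894.2 (T − 26.6)
20644 − 126.6518 T = 894.2 T − 23786
44430 = 1020.8518 T
T = 43.52 °C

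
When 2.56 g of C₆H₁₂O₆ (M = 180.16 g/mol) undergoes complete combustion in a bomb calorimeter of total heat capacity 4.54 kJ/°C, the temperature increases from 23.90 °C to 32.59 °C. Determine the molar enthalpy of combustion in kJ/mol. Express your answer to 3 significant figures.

ΔT = 32.59 − 23.90 = 8.69 °C
q_cal = C_cal × ΔT = 4.54 × 8.69 = 39.4526 kJ
n = 2.56 / 180.16 = 0.01421 mol
q_rxn = −q_cal = -39.4526 kJ
ΔH = -39.4526 / 0.01421 = -2776 kJ/mol

ΔH = -2780 kJ/mol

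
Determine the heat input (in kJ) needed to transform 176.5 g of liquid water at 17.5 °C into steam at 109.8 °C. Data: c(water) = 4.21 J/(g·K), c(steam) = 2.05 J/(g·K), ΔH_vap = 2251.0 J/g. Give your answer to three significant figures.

q = 462 kJ

q1 (heat water 17.5→100.0 °C): 176.5 × 4.21 × 82.5 = 61303 J
q2 (vaporize at 100 °C): 176.5 × 2251.0 = 397302 J
q3 (heat steam 100.0→109.8 °C): 176.5 × 2.05 × 9.8 = 3546 J
Total: 61303 + 397302 + 3546 = 462151 J = 462 kJ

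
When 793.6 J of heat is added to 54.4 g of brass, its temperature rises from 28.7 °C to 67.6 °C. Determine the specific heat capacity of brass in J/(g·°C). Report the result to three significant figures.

c = q / (m ΔT) = 793.6 / (54.4 × 38.9)
c = 793.6 / 2116.16 = 0.375 J/(g·°C)

c = 0.375 J/(g·°C)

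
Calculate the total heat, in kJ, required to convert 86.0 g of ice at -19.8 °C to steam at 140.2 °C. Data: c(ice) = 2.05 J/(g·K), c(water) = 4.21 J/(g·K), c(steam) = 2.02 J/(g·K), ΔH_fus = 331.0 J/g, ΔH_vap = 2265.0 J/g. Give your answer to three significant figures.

q1 (heat ice -19.8→0.0 °C): 86.0 × 2.05 × 19.8 = 3491 J
q2 (melt at 0 °C): 86.0 × 331.0 = 28466 J
q3 (heat water 0.0→100.0 °C): 86.0 × 4.21 × 100.0 = 36206 J
q4 (vaporize at 100 °C): 86.0 × 2265.0 = 194790 J
q5 (heat steam 100.0→140.2 °C): 86.0 × 2.02 × 40.2 = 6984 J
Total: 3491 + 28466 + 36206 + 194790 + 6984 = 269937 J = 270 kJ

q = 270 kJ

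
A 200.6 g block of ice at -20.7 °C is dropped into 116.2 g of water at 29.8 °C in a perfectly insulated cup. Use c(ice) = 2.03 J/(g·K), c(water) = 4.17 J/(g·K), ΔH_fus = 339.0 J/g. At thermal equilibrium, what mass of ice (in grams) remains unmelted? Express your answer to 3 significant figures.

m_ice remaining = 183 g

Heat to warm all ice to 0 °C: 200.6×2.03×20.7 = 8429.4 J
Heat released by water cooling to 0 °C: 116.2×4.17×29.8 = 14440 J
14440 J < 8429.4 + 200.6×339.0 = 76432.8 J, so not all ice melts; final T = 0 °C.
Heat left for melting: 14440 − 8429.4 = 6010.6 J
Mass melted = 6010.6 / 339.0 = 17.73 g
Ice remaining = 200.6 − 17.73 = 182.87 g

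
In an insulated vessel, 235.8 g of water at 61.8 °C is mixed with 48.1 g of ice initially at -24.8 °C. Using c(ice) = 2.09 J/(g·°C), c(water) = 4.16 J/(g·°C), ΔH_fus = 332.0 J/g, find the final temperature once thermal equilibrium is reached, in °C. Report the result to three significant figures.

T_f = 35.7 °C

Heat to bring ice to 0 °C and melt it: q₁ = 48.1×2.09×24.8 + 48.1×332.0 = 18462 J
Heat the water can supply cooling to 0 °C: 235.8×4.16×61.8 = 60621.4 J > q₁, so all ice melts.
Energy balance: 235.8×4.16×(61.8 − T) = 18462 + 48.1×4.16×(T − 0)
980.928(61.8 − T) = 18462 + 200.096 T
60621.4 − 18462 = 1181.024 T
T = 42159.4 / 1181.024 = 35.70 °C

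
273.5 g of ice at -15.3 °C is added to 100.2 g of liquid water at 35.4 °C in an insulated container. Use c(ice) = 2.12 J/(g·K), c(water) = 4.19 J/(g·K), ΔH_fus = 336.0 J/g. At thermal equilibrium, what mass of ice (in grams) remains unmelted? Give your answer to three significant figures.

m_ice remaining = 256 g

Heat to warm all ice to 0 °C: 273.5×2.12×15.3 = 8871.2 J
Heat released by water cooling to 0 °C: 100.2×4.19×35.4 = 14862 J
14862 J < 8871.2 + 273.5×336.0 = 100767.2 J, so not all ice melts; final T = 0 °C.
Heat left for melting: 14862 − 8871.2 = 5990.8 J
Mass melted = 5990.8 / 336.0 = 17.83 g
Ice remaining = 273.5 − 17.83 = 255.67 g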